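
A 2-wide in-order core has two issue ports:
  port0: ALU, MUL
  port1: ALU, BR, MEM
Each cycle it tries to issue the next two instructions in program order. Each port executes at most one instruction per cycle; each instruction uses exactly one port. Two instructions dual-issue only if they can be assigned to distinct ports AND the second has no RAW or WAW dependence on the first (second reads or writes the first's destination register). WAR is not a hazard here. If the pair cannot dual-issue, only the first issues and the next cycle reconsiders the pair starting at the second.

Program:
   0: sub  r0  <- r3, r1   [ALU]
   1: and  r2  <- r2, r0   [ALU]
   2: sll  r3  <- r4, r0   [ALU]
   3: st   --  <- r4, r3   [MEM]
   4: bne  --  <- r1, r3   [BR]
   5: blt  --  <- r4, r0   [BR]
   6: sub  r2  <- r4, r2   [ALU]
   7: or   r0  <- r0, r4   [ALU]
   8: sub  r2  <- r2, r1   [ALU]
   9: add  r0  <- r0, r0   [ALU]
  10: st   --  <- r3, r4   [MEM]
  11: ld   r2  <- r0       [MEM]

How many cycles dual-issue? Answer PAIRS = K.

PAIRS = 4

0. sub @i0  | RAW r0
1. and/sll @i1/i2  | dual
2. st @i3  | no-port MEM/BR
3. bne @i4  | no-port BR/BR
4. blt/sub @i5/i6  | dual
5. or/sub @i7/i8  | dual
6. add/st @i9/i10  | dual
7. ld @i11  | tail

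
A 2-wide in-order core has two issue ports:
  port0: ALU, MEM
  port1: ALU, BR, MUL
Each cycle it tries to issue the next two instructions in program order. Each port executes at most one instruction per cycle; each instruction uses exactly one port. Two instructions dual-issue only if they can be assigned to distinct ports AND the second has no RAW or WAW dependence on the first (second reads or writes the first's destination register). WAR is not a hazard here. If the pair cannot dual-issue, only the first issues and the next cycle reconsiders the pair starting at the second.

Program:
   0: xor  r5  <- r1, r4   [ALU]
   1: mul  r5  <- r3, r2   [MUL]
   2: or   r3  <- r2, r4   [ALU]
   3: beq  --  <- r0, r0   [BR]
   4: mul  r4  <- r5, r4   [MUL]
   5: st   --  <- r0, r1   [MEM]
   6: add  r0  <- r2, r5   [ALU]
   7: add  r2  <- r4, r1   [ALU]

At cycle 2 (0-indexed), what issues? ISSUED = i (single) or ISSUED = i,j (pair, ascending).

ISSUED = 3

t=0 i0:xor ; WAW r5
t=1 i1&i2:mul+or ; pair
t=2 i3:beq ; no-port BR/MUL
t=3 i4&i5:mul+st ; pair
t=4 i6&i7:add+add ; pair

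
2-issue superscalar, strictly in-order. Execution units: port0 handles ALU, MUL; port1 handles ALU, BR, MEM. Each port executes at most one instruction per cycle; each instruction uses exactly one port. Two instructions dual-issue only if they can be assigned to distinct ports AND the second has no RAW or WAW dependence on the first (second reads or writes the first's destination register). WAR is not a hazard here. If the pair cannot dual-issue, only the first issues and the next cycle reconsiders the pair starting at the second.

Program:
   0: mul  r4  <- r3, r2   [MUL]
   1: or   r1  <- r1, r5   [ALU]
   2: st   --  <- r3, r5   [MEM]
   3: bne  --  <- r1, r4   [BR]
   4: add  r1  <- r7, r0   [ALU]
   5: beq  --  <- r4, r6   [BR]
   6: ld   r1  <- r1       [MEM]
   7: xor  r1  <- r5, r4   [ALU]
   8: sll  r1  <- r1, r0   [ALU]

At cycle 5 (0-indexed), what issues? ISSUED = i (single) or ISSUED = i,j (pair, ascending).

t=0 i0/i1:mul.MUL/or.ALU ; pair
t=1 i2:st.MEM ; no-port MEM/BR
t=2 i3/i4:bne.BR/add.ALU ; pair
t=3 i5:beq.BR ; no-port BR/MEM
t=4 i6:ld.MEM ; WAW r1
t=5 i7:xor.ALU ; RAW+WAW r1
t=6 i8:sll.ALU ; tail

ISSUED = 7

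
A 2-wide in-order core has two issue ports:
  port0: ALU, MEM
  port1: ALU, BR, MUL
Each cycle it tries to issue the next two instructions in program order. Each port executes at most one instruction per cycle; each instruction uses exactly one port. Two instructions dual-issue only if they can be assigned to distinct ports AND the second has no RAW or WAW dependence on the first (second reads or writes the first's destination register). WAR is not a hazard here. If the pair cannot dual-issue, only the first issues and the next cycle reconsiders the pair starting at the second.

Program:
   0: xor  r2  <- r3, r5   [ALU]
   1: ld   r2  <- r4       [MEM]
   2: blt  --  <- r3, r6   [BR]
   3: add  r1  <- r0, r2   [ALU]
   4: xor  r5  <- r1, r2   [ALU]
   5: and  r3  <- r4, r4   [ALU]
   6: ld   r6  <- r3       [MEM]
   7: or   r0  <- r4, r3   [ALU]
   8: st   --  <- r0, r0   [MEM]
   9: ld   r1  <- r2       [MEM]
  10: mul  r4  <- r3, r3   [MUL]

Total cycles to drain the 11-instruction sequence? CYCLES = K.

CYCLES = 7

t=0 i0:xor.ALU ; WAW r2
t=1 i1+i2:ld.MEM+blt.BR ; 2-wide
t=2 i3:add.ALU ; RAW r1
t=3 i4+i5:xor.ALU+and.ALU ; 2-wide
t=4 i6+i7:ld.MEM+or.ALU ; 2-wide
t=5 i8:st.MEM ; no-port MEM/MEM
t=6 i9+i10:ld.MEM+mul.MUL ; 2-wide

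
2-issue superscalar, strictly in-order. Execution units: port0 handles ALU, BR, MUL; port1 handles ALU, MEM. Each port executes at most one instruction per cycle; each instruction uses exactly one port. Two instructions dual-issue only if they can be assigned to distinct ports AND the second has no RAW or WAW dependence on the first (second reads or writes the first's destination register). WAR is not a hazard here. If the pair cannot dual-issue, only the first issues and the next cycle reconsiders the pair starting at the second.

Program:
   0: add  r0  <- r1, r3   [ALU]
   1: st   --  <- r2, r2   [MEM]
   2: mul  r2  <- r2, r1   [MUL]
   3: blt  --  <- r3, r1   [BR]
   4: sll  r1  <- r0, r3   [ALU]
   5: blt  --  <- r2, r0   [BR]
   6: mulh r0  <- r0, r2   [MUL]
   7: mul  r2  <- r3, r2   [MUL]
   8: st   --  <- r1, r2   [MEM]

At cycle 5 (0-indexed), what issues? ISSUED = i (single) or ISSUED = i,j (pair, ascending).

  cy0 -> i0,i1 (add.ALU/st.MEM) 2-wide
  cy1 -> i2 (mul.MUL) no-port MUL/BR
  cy2 -> i3,i4 (blt.BR/sll.ALU) 2-wide
  cy3 -> i5 (blt.BR) no-port BR/MUL
  cy4 -> i6 (mulh.MUL) no-port MUL/MUL
  cy5 -> i7 (mul.MUL) RAW r2
  cy6 -> i8 (st.MEM) tail

ISSUED = 7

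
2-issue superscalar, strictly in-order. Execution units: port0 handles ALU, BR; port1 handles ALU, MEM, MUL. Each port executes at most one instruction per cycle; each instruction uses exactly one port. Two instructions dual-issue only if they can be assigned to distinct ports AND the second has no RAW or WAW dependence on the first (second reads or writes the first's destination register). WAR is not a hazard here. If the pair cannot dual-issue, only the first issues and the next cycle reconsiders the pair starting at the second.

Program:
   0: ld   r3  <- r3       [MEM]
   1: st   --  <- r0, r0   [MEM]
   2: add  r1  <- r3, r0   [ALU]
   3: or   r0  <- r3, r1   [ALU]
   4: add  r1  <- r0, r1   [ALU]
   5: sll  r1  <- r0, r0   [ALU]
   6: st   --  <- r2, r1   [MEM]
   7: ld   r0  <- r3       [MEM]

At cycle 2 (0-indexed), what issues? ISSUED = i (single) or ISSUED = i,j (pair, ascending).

ISSUED = 3

t=0 i0:ld.MEM ; no-port MEM/MEM
t=1 i1&i2:st.MEM+add.ALU ; dual
t=2 i3:or.ALU ; RAW r0
t=3 i4:add.ALU ; WAW r1
t=4 i5:sll.ALU ; RAW r1
t=5 i6:st.MEM ; no-port MEM/MEM
t=6 i7:ld.MEM ; tail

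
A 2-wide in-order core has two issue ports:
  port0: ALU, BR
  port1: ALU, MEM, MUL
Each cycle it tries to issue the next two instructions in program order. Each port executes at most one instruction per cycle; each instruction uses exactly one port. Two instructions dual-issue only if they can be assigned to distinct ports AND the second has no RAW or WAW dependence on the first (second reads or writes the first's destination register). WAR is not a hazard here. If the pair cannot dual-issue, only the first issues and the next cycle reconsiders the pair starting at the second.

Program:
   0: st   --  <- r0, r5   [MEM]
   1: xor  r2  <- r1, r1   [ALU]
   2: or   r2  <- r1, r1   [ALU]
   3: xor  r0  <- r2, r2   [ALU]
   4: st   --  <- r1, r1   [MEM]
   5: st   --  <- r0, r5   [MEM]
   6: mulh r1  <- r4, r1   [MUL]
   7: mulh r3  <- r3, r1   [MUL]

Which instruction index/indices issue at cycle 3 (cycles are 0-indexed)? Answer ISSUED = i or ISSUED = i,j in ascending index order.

#0 head=0: st.MEM;xor.ALU i0&i1 dual
#1 head=2: or.ALU i2 RAW r2
#2 head=3: xor.ALU;st.MEM i3&i4 dual
#3 head=5: st.MEM i5 no-port MEM/MUL
#4 head=6: mulh.MUL i6 no-port MUL/MUL
#5 head=7: mulh.MUL i7 tail

ISSUED = 5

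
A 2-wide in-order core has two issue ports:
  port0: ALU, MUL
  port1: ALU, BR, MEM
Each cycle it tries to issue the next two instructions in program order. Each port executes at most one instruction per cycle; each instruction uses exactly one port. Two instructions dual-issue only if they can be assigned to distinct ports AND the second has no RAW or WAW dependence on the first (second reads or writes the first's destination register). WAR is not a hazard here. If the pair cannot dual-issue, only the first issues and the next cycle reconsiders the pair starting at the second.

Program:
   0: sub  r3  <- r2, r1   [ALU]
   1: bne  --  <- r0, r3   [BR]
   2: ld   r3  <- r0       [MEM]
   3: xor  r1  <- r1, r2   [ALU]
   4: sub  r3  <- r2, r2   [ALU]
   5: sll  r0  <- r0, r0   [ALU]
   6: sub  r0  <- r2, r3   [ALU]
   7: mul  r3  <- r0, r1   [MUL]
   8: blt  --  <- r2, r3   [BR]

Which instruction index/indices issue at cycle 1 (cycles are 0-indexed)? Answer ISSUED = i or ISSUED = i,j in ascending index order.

ISSUED = 1

  cy0 -> i0 (sub) RAW r3
  cy1 -> i1 (bne) no-port BR/MEM
  cy2 -> i2/i3 (ld xor) dual
  cy3 -> i4/i5 (sub sll) dual
  cy4 -> i6 (sub) RAW r0
  cy5 -> i7 (mul) RAW r3
  cy6 -> i8 (blt) tail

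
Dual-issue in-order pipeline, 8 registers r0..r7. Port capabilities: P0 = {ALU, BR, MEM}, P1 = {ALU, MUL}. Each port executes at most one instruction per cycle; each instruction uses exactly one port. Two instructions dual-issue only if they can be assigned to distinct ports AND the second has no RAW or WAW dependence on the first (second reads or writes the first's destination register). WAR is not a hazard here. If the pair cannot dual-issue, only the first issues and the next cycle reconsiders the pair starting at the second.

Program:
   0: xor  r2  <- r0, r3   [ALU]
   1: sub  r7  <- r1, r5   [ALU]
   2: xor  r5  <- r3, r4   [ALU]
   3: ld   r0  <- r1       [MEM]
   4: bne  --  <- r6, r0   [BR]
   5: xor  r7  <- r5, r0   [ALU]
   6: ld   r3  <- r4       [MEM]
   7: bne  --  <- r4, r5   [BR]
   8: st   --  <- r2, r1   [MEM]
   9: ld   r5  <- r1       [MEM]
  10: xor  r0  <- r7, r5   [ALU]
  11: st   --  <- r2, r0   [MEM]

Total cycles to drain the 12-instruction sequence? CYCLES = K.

[0] i0&i1  xor+sub  -- 2-wide
[1] i2&i3  xor+ld  -- 2-wide
[2] i4&i5  bne+xor  -- 2-wide
[3] i6  ld  -- no-port MEM/BR
[4] i7  bne  -- no-port BR/MEM
[5] i8  st  -- no-port MEM/MEM
[6] i9  ld  -- RAW r5
[7] i10  xor  -- RAW r0
[8] i11  st  -- tail

CYCLES = 9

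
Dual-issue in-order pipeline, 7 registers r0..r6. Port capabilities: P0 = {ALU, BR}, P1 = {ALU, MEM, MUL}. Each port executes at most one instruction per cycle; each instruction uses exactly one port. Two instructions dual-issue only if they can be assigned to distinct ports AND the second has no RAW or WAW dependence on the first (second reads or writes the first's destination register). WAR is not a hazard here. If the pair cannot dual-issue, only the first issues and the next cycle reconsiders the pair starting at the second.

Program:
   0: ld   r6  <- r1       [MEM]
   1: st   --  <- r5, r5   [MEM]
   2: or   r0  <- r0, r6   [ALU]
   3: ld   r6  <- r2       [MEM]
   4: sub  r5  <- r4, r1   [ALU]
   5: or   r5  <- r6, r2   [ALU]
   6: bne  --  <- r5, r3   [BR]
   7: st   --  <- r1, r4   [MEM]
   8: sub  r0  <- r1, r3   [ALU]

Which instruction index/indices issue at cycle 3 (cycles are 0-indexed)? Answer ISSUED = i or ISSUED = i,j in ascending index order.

t=0 i0:ld ; no-port MEM/MEM
t=1 i1,i2:st;or ; 2-wide
t=2 i3,i4:ld;sub ; 2-wide
t=3 i5:or ; RAW r5
t=4 i6,i7:bne;st ; 2-wide
t=5 i8:sub ; tail

ISSUED = 5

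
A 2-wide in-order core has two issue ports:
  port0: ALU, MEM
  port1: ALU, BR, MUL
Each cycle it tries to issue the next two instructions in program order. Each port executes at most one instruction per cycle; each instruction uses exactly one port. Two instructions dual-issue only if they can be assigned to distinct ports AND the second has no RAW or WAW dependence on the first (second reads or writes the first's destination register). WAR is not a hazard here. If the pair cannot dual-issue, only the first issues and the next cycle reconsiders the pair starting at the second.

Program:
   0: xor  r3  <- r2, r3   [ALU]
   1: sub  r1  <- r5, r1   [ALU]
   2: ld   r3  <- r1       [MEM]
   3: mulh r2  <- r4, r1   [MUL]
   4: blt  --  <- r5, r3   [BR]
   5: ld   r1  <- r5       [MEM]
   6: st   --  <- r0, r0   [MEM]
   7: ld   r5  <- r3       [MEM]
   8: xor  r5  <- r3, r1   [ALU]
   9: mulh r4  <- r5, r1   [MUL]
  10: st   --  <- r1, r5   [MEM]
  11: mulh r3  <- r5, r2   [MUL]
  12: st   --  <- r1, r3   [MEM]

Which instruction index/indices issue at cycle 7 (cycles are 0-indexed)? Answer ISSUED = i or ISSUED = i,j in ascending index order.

  cy0 -> i0/i1 (xor.ALU;sub.ALU) pair
  cy1 -> i2/i3 (ld.MEM;mulh.MUL) pair
  cy2 -> i4/i5 (blt.BR;ld.MEM) pair
  cy3 -> i6 (st.MEM) no-port MEM/MEM
  cy4 -> i7 (ld.MEM) WAW r5
  cy5 -> i8 (xor.ALU) RAW r5
  cy6 -> i9/i10 (mulh.MUL;st.MEM) pair
  cy7 -> i11 (mulh.MUL) RAW r3
  cy8 -> i12 (st.MEM) tail

ISSUED = 11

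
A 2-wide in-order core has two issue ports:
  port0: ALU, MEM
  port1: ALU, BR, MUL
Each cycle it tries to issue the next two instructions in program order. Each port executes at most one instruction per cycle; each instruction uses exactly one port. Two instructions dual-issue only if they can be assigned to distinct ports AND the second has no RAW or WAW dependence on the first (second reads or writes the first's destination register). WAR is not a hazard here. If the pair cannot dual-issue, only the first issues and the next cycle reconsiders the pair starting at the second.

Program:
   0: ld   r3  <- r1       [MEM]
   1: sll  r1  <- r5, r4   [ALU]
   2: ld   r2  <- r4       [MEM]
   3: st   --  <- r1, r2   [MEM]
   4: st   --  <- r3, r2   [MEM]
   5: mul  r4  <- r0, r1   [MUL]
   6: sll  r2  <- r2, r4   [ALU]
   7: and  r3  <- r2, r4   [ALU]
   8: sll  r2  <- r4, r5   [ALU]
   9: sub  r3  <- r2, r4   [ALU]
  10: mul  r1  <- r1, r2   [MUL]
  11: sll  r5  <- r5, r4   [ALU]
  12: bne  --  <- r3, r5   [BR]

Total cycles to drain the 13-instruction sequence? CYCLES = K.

CYCLES = 9

#0 head=0: ld.MEM;sll.ALU i0/i1 pair
#1 head=2: ld.MEM i2 no-port MEM/MEM
#2 head=3: st.MEM i3 no-port MEM/MEM
#3 head=4: st.MEM;mul.MUL i4/i5 pair
#4 head=6: sll.ALU i6 RAW r2
#5 head=7: and.ALU;sll.ALU i7/i8 pair
#6 head=9: sub.ALU;mul.MUL i9/i10 pair
#7 head=11: sll.ALU i11 RAW r5
#8 head=12: bne.BR i12 tail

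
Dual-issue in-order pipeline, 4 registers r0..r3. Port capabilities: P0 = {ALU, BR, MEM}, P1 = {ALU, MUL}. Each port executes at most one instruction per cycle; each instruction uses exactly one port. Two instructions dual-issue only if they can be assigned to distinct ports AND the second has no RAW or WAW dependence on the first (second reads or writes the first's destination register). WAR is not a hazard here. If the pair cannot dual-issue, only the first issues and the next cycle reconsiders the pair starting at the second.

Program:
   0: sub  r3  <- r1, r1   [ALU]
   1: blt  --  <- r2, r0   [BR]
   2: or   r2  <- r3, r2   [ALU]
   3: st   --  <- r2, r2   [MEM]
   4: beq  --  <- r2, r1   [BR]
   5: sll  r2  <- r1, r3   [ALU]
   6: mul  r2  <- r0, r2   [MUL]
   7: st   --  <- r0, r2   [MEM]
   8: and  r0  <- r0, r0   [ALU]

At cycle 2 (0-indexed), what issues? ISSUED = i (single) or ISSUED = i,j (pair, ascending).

0. sub.ALU;blt.BR @i0&i1  | dual
1. or.ALU @i2  | RAW r2
2. st.MEM @i3  | no-port MEM/BR
3. beq.BR;sll.ALU @i4&i5  | dual
4. mul.MUL @i6  | RAW r2
5. st.MEM;and.ALU @i7&i8  | dual

ISSUED = 3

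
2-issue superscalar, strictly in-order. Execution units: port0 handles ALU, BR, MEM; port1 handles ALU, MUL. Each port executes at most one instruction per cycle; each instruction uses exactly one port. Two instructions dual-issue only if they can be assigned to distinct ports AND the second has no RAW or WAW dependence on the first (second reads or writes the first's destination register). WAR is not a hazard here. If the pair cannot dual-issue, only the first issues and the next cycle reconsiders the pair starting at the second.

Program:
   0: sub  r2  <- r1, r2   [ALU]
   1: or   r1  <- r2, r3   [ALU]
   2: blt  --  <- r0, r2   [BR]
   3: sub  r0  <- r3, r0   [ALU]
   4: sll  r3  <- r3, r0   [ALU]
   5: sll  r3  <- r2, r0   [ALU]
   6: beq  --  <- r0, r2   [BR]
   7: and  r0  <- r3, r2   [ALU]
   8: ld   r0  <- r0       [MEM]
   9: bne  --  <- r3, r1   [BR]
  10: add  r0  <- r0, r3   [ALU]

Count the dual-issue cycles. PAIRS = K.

#0 head=0: sub.ALU i0 RAW r2
#1 head=1: or.ALU;blt.BR i1/i2 pair
#2 head=3: sub.ALU i3 RAW r0
#3 head=4: sll.ALU i4 WAW r3
#4 head=5: sll.ALU;beq.BR i5/i6 pair
#5 head=7: and.ALU i7 RAW+WAW r0
#6 head=8: ld.MEM i8 no-port MEM/BR
#7 head=9: bne.BR;add.ALU i9/i10 pair

PAIRS = 3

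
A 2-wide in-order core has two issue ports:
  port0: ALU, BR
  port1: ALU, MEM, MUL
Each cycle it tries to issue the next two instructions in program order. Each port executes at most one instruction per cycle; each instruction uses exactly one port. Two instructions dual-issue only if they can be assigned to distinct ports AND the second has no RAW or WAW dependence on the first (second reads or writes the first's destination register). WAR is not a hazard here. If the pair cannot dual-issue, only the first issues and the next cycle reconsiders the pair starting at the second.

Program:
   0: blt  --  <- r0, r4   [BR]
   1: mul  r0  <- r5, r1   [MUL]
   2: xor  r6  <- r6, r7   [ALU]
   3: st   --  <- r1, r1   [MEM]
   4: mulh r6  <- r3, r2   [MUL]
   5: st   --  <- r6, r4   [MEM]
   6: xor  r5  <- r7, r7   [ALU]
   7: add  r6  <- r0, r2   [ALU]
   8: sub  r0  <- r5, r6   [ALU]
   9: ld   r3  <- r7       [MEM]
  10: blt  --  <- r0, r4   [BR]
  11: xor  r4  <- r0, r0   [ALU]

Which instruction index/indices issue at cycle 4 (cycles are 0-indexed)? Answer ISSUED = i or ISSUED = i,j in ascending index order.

t=0 i0,i1:blt;mul ; dual
t=1 i2,i3:xor;st ; dual
t=2 i4:mulh ; no-port MUL/MEM
t=3 i5,i6:st;xor ; dual
t=4 i7:add ; RAW r6
t=5 i8,i9:sub;ld ; dual
t=6 i10,i11:blt;xor ; dual

ISSUED = 7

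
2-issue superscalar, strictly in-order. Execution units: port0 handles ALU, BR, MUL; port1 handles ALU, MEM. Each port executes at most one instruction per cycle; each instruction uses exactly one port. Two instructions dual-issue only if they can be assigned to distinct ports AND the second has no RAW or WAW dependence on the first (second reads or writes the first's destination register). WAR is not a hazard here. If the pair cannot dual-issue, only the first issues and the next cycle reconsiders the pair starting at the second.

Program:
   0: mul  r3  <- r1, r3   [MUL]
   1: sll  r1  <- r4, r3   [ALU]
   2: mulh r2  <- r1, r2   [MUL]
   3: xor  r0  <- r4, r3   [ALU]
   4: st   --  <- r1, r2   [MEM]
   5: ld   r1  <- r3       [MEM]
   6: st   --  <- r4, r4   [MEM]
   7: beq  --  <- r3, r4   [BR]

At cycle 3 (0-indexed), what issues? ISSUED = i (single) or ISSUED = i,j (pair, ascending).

ISSUED = 4

t=0 i0:mul.MUL ; RAW r3
t=1 i1:sll.ALU ; RAW r1
t=2 i2+i3:mulh.MUL xor.ALU ; pair
t=3 i4:st.MEM ; no-port MEM/MEM
t=4 i5:ld.MEM ; no-port MEM/MEM
t=5 i6+i7:st.MEM beq.BR ; pair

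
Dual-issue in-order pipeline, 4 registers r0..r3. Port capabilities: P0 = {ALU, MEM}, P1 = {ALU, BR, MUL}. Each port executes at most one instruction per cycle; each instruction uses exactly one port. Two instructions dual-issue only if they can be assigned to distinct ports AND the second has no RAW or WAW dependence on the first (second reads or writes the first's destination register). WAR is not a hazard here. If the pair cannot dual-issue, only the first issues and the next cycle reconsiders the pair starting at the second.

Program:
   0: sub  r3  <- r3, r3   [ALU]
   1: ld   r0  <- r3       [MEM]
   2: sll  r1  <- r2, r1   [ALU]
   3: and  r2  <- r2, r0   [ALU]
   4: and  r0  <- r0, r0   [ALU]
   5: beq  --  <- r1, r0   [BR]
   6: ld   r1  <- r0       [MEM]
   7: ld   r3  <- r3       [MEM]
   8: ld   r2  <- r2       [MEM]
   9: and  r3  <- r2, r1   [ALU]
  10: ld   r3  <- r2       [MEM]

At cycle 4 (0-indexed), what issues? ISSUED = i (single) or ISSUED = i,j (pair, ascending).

ISSUED = 7

t=0 i0:sub.ALU ; RAW r3
t=1 i1&i2:ld.MEM+sll.ALU ; dual
t=2 i3&i4:and.ALU+and.ALU ; dual
t=3 i5&i6:beq.BR+ld.MEM ; dual
t=4 i7:ld.MEM ; no-port MEM/MEM
t=5 i8:ld.MEM ; RAW r2
t=6 i9:and.ALU ; WAW r3
t=7 i10:ld.MEM ; tail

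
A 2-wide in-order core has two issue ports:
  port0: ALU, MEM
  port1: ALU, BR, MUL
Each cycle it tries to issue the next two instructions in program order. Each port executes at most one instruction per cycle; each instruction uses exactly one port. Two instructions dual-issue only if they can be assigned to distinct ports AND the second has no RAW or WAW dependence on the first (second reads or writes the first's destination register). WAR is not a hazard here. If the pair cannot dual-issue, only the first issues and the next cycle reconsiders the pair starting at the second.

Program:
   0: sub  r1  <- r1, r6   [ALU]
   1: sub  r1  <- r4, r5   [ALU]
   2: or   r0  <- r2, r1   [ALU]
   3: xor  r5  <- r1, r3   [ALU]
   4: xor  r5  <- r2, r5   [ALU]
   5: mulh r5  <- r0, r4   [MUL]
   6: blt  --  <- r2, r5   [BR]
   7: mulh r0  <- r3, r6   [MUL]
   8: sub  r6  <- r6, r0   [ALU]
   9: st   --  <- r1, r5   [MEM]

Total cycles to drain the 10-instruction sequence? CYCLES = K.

t=0 i0:sub ; WAW r1
t=1 i1:sub ; RAW r1
t=2 i2+i3:or/xor ; pair
t=3 i4:xor ; WAW r5
t=4 i5:mulh ; no-port MUL/BR
t=5 i6:blt ; no-port BR/MUL
t=6 i7:mulh ; RAW r0
t=7 i8+i9:sub/st ; pair

CYCLES = 8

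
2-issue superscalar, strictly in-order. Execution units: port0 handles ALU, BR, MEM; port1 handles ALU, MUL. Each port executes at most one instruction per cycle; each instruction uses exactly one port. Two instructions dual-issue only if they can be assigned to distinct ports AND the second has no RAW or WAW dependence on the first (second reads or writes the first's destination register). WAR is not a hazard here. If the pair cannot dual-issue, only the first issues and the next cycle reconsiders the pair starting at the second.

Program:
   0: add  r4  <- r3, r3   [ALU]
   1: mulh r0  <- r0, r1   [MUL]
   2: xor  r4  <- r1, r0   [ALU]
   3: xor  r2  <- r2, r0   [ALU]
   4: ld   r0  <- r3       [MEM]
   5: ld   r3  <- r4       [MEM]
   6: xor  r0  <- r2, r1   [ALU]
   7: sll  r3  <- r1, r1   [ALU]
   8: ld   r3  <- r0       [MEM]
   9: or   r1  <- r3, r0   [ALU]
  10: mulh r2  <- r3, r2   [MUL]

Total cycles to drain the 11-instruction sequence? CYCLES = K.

t=0 i0/i1:add.ALU+mulh.MUL ; 2-wide
t=1 i2/i3:xor.ALU+xor.ALU ; 2-wide
t=2 i4:ld.MEM ; no-port MEM/MEM
t=3 i5/i6:ld.MEM+xor.ALU ; 2-wide
t=4 i7:sll.ALU ; WAW r3
t=5 i8:ld.MEM ; RAW r3
t=6 i9/i10:or.ALU+mulh.MUL ; 2-wide

CYCLES = 7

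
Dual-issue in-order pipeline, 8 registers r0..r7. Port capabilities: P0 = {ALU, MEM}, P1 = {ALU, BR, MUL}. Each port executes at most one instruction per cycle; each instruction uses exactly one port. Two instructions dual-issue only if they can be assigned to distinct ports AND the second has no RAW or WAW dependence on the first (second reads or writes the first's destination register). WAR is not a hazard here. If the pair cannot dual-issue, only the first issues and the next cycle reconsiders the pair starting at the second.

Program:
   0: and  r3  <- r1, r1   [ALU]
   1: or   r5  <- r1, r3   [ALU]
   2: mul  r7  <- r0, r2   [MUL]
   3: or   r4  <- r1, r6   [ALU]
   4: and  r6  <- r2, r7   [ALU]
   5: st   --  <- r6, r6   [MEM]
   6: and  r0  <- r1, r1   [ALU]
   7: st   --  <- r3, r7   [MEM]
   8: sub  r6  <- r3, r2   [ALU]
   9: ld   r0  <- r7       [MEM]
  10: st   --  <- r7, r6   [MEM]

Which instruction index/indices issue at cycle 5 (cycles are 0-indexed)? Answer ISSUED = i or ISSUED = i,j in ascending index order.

  cy0 -> i0 (and) RAW r3
  cy1 -> i1&i2 (or+mul) dual
  cy2 -> i3&i4 (or+and) dual
  cy3 -> i5&i6 (st+and) dual
  cy4 -> i7&i8 (st+sub) dual
  cy5 -> i9 (ld) no-port MEM/MEM
  cy6 -> i10 (st) tail

ISSUED = 9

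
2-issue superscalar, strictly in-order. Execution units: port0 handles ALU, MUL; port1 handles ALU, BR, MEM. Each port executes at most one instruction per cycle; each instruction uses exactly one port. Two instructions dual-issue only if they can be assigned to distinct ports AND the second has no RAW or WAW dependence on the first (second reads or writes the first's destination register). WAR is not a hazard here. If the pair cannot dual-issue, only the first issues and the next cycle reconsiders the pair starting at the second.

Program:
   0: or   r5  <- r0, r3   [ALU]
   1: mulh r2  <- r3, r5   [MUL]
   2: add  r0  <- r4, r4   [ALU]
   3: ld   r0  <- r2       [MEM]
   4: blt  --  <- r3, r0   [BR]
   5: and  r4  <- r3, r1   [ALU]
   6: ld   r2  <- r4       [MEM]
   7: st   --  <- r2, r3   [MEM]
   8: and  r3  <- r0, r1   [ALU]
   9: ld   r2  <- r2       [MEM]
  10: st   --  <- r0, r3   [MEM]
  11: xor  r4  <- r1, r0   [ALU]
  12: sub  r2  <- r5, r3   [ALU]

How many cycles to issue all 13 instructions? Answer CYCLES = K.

t=0 i0:or ; RAW r5
t=1 i1/i2:mulh;add ; pair
t=2 i3:ld ; no-port MEM/BR
t=3 i4/i5:blt;and ; pair
t=4 i6:ld ; no-port MEM/MEM
t=5 i7/i8:st;and ; pair
t=6 i9:ld ; no-port MEM/MEM
t=7 i10/i11:st;xor ; pair
t=8 i12:sub ; tail

CYCLES = 9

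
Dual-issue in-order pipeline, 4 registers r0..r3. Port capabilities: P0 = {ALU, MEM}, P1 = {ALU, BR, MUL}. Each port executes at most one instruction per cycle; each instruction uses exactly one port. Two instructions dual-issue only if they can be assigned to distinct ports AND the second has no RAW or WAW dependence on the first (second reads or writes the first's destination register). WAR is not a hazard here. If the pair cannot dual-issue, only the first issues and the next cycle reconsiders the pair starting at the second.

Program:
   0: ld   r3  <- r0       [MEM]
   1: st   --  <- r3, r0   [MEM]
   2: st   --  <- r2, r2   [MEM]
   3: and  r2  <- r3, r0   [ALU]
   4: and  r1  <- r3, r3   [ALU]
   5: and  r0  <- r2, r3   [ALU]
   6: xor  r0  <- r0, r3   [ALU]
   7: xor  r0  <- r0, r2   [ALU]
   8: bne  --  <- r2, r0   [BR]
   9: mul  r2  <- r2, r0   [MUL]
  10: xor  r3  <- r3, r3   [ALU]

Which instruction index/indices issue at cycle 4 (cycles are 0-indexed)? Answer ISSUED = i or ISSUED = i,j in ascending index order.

[0] i0  ld  -- no-port MEM/MEM
[1] i1  st  -- no-port MEM/MEM
[2] i2+i3  st;and  -- dual
[3] i4+i5  and;and  -- dual
[4] i6  xor  -- RAW+WAW r0
[5] i7  xor  -- RAW r0
[6] i8  bne  -- no-port BR/MUL
[7] i9+i10  mul;xor  -- dual

ISSUED = 6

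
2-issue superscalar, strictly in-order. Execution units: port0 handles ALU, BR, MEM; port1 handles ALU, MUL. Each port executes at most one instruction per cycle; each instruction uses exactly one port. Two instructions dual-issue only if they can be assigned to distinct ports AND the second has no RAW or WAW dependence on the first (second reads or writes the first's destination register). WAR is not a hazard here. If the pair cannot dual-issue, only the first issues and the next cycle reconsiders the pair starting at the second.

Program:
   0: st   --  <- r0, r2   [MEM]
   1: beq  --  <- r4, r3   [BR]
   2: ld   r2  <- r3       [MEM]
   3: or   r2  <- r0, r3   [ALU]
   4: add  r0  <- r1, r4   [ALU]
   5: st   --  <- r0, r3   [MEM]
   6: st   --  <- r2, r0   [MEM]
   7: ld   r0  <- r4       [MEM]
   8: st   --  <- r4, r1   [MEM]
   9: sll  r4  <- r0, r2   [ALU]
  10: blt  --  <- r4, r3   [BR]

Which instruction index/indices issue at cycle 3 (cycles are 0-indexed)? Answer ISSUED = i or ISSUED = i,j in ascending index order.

[0] i0  st  -- no-port MEM/BR
[1] i1  beq  -- no-port BR/MEM
[2] i2  ld  -- WAW r2
[3] i3&i4  or/add  -- 2-wide
[4] i5  st  -- no-port MEM/MEM
[5] i6  st  -- no-port MEM/MEM
[6] i7  ld  -- no-port MEM/MEM
[7] i8&i9  st/sll  -- 2-wide
[8] i10  blt  -- tail

ISSUED = 3,4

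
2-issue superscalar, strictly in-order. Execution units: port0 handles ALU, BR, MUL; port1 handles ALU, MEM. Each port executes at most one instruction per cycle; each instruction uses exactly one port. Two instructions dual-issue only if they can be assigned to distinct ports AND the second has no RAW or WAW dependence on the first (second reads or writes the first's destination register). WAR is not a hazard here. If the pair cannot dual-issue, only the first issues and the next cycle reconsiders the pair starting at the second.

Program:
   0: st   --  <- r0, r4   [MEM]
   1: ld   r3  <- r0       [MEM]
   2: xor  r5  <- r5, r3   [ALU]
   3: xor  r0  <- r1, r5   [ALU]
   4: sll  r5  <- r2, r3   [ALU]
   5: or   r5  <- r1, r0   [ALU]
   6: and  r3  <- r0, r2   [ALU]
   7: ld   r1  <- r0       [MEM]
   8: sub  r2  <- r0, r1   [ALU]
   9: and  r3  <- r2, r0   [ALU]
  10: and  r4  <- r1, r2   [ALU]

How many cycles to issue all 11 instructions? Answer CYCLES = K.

#0 head=0: st.MEM i0 no-port MEM/MEM
#1 head=1: ld.MEM i1 RAW r3
#2 head=2: xor.ALU i2 RAW r5
#3 head=3: xor.ALU/sll.ALU i3+i4 dual
#4 head=5: or.ALU/and.ALU i5+i6 dual
#5 head=7: ld.MEM i7 RAW r1
#6 head=8: sub.ALU i8 RAW r2
#7 head=9: and.ALU/and.ALU i9+i10 dual

CYCLES = 8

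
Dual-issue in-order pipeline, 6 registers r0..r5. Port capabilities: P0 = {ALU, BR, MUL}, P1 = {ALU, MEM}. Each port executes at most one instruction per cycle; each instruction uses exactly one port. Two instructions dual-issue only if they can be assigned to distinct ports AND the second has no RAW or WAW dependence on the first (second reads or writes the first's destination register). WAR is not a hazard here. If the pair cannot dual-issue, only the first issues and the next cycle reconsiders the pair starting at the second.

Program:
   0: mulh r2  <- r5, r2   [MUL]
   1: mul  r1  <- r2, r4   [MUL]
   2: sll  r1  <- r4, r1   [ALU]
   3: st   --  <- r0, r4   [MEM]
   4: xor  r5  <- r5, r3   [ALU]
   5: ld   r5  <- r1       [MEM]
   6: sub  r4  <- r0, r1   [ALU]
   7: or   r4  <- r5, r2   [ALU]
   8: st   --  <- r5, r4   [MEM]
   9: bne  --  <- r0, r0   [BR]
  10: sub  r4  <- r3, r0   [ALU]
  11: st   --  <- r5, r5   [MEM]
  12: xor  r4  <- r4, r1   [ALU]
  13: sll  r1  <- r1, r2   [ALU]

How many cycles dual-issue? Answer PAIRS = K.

PAIRS = 5

  cy0 -> i0 (mulh.MUL) no-port MUL/MUL
  cy1 -> i1 (mul.MUL) RAW+WAW r1
  cy2 -> i2,i3 (sll.ALU st.MEM) pair
  cy3 -> i4 (xor.ALU) WAW r5
  cy4 -> i5,i6 (ld.MEM sub.ALU) pair
  cy5 -> i7 (or.ALU) RAW r4
  cy6 -> i8,i9 (st.MEM bne.BR) pair
  cy7 -> i10,i11 (sub.ALU st.MEM) pair
  cy8 -> i12,i13 (xor.ALU sll.ALU) pair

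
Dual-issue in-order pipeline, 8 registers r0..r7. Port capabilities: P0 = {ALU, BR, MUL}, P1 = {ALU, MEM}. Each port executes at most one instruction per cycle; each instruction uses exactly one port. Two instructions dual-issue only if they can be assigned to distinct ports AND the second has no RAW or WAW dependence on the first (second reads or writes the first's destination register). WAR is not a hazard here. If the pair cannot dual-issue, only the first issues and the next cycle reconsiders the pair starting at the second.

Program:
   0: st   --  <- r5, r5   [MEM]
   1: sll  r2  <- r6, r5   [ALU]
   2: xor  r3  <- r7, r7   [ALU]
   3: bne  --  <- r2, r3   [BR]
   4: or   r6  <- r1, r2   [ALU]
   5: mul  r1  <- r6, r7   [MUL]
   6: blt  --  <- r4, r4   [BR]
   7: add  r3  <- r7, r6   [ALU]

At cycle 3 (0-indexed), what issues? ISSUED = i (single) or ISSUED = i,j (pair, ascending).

0. st/sll @i0+i1  | 2-wide
1. xor @i2  | RAW r3
2. bne/or @i3+i4  | 2-wide
3. mul @i5  | no-port MUL/BR
4. blt/add @i6+i7  | 2-wide

ISSUED = 5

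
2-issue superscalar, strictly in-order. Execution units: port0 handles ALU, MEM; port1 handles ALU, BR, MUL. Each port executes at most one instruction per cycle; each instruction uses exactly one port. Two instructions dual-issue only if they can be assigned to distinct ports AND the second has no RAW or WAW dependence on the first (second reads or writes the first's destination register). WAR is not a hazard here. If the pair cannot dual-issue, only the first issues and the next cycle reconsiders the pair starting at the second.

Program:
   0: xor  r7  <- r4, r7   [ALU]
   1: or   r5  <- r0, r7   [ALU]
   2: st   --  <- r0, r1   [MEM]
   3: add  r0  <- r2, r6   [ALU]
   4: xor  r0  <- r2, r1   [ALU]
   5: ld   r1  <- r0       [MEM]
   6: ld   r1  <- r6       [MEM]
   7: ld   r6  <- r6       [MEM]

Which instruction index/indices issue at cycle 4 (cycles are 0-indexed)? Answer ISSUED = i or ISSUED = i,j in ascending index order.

ISSUED = 5

  cy0 -> i0 (xor.ALU) RAW r7
  cy1 -> i1,i2 (or.ALU st.MEM) dual
  cy2 -> i3 (add.ALU) WAW r0
  cy3 -> i4 (xor.ALU) RAW r0
  cy4 -> i5 (ld.MEM) no-port MEM/MEM
  cy5 -> i6 (ld.MEM) no-port MEM/MEM
  cy6 -> i7 (ld.MEM) tail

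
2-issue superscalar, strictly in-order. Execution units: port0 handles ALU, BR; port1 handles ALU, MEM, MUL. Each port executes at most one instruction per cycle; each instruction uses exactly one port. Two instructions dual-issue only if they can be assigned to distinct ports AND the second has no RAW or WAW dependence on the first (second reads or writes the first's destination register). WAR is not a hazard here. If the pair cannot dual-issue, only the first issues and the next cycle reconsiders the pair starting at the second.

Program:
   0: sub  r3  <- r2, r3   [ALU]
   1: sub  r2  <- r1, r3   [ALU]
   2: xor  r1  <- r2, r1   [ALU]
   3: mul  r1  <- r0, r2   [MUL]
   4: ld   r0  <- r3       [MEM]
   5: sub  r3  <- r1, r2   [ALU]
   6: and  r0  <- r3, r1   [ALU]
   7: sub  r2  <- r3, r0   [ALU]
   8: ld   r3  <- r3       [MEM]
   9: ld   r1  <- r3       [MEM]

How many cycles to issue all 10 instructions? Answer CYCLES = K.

CYCLES = 8

c0: i0 sub  RAW r3
c1: i1 sub  RAW r2
c2: i2 xor  WAW r1
c3: i3 mul  no-port MUL/MEM
c4: i4&i5 ld sub  pair
c5: i6 and  RAW r0
c6: i7&i8 sub ld  pair
c7: i9 ld  tail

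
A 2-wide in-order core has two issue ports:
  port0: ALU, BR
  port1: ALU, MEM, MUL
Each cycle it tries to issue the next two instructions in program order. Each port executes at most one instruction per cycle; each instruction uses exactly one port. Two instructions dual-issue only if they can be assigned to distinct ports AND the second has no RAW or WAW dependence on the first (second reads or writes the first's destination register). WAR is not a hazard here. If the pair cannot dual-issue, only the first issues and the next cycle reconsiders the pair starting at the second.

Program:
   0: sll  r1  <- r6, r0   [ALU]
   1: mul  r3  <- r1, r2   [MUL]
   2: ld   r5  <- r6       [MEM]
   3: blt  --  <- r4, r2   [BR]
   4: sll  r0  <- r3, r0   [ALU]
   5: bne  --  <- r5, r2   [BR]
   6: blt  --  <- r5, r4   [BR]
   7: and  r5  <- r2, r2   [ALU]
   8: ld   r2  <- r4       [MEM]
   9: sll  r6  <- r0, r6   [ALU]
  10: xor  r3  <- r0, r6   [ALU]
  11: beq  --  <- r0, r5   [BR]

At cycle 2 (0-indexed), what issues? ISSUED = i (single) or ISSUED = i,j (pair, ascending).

ISSUED = 2,3

t=0 i0:sll.ALU ; RAW r1
t=1 i1:mul.MUL ; no-port MUL/MEM
t=2 i2,i3:ld.MEM;blt.BR ; 2-wide
t=3 i4,i5:sll.ALU;bne.BR ; 2-wide
t=4 i6,i7:blt.BR;and.ALU ; 2-wide
t=5 i8,i9:ld.MEM;sll.ALU ; 2-wide
t=6 i10,i11:xor.ALU;beq.BR ; 2-wide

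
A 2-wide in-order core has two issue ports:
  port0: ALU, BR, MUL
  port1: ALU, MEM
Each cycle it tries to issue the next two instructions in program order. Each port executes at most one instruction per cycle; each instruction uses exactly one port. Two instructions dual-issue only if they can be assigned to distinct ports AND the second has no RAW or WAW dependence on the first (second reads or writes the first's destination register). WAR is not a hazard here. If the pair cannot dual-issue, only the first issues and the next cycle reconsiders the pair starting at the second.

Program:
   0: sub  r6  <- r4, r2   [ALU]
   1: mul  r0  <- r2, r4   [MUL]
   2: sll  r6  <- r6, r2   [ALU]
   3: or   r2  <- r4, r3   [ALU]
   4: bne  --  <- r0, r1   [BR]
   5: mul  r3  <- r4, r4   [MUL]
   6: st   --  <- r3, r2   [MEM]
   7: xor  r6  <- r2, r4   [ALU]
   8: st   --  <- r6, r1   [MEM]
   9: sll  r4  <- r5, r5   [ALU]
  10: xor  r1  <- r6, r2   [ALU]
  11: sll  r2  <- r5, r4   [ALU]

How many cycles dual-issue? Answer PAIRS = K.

0. sub.ALU;mul.MUL @i0,i1  | pair
1. sll.ALU;or.ALU @i2,i3  | pair
2. bne.BR @i4  | no-port BR/MUL
3. mul.MUL @i5  | RAW r3
4. st.MEM;xor.ALU @i6,i7  | pair
5. st.MEM;sll.ALU @i8,i9  | pair
6. xor.ALU;sll.ALU @i10,i11  | pair

PAIRS = 5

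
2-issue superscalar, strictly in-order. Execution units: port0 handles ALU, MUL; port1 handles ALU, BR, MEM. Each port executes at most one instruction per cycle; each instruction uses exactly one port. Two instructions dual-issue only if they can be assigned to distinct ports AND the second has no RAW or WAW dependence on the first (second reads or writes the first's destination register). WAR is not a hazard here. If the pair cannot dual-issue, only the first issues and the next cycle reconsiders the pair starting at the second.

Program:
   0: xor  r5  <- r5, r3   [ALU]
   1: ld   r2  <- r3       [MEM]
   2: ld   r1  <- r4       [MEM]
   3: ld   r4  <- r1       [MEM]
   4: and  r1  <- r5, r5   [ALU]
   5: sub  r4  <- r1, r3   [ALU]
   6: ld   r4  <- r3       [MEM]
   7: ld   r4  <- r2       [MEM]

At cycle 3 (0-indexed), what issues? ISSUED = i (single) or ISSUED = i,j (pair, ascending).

ISSUED = 5

  cy0 -> i0+i1 (xor;ld) dual
  cy1 -> i2 (ld) no-port MEM/MEM
  cy2 -> i3+i4 (ld;and) dual
  cy3 -> i5 (sub) WAW r4
  cy4 -> i6 (ld) no-port MEM/MEM
  cy5 -> i7 (ld) tail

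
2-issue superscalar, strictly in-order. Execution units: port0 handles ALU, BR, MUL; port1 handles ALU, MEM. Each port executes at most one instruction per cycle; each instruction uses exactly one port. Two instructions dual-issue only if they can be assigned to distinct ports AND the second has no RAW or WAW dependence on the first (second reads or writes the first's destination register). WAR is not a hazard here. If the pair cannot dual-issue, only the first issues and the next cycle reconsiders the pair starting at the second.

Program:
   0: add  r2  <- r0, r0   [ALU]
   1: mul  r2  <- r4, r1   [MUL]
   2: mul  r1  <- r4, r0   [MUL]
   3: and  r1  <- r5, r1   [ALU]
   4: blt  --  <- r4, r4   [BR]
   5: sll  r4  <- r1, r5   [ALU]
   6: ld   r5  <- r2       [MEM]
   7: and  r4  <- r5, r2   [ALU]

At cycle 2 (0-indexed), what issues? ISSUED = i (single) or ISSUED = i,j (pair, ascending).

ISSUED = 2

c0: i0 add.ALU  WAW r2
c1: i1 mul.MUL  no-port MUL/MUL
c2: i2 mul.MUL  RAW+WAW r1
c3: i3/i4 and.ALU/blt.BR  dual
c4: i5/i6 sll.ALU/ld.MEM  dual
c5: i7 and.ALU  tail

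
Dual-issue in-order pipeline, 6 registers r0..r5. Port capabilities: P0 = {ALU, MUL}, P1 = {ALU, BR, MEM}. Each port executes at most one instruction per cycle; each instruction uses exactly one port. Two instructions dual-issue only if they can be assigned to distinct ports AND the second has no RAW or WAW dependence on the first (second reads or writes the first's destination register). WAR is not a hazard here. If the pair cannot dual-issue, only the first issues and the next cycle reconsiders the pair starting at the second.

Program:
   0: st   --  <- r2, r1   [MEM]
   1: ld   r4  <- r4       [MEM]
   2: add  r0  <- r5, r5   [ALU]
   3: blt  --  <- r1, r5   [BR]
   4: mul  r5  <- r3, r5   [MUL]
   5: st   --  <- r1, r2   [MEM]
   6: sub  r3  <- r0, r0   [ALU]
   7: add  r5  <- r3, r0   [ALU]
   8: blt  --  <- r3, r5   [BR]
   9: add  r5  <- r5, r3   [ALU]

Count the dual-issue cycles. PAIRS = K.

t=0 i0:st ; no-port MEM/MEM
t=1 i1,i2:ld/add ; pair
t=2 i3,i4:blt/mul ; pair
t=3 i5,i6:st/sub ; pair
t=4 i7:add ; RAW r5
t=5 i8,i9:blt/add ; pair

PAIRS = 4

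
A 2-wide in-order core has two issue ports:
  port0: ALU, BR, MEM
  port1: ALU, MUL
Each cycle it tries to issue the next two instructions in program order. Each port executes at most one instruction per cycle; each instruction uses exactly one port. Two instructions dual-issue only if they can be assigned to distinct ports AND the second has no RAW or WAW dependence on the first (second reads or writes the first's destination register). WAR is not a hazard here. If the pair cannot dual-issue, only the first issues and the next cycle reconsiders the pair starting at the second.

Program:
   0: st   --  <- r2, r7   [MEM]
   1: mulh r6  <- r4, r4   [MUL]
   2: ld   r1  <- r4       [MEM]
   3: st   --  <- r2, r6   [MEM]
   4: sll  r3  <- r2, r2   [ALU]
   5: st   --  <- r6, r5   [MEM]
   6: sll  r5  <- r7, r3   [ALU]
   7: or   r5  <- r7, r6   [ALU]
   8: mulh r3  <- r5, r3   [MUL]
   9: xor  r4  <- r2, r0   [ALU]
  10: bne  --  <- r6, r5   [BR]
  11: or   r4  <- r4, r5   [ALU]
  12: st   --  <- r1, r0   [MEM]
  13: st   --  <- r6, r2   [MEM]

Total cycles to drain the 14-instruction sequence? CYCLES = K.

CYCLES = 9

  cy0 -> i0/i1 (st.MEM+mulh.MUL) pair
  cy1 -> i2 (ld.MEM) no-port MEM/MEM
  cy2 -> i3/i4 (st.MEM+sll.ALU) pair
  cy3 -> i5/i6 (st.MEM+sll.ALU) pair
  cy4 -> i7 (or.ALU) RAW r5
  cy5 -> i8/i9 (mulh.MUL+xor.ALU) pair
  cy6 -> i10/i11 (bne.BR+or.ALU) pair
  cy7 -> i12 (st.MEM) no-port MEM/MEM
  cy8 -> i13 (st.MEM) tail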